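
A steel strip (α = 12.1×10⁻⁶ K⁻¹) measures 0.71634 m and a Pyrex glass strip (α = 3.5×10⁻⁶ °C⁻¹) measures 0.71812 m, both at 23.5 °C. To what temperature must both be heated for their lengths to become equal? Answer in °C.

T = 312.7 °C

Equal length when α₁L₁ΔT − α₂L₂ΔT = L₂ − L₁ = 1.78×10⁻³ m
α₁L₁ = 8.667714×10⁻⁶, α₂L₂ = 2.51342×10⁻⁶ → Δ(αL) = 6.154294×10⁻⁶ m/K
ΔT = 1.78×10⁻³ / 6.154294×10⁻⁶ = 289.229 K, so T = 23.5 + 289.229 = 312.729 °C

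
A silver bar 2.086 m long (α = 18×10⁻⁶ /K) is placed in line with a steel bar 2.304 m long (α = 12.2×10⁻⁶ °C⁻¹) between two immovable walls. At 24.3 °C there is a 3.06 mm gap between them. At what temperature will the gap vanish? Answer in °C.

T = 70.9 °C

α₁L₁ = 3.7548×10⁻⁵ m/K, α₂L₂ = 2.81088×10⁻⁵ m/K → total 6.56568×10⁻⁵ m/K
ΔT = g/(α₁L₁+α₂L₂) = 3.06×10⁻³ / 6.56568×10⁻⁵ = 46.606 K
T = 24.3 + 46.606 = 70.906 °C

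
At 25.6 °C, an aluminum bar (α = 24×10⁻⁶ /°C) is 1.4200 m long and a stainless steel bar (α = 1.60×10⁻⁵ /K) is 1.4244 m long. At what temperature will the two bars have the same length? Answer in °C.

T = 415.3 °C

Equal length when α₁L₁ΔT − α₂L₂ΔT = L₂ − L₁ = 4.40×10⁻³ m
α₁L₁ = 3.408×10⁻⁵, α₂L₂ = 2.27904×10⁻⁵ → Δ(αL) = 1.12896×10⁻⁵ m/K
ΔT = 4.40×10⁻³ / 1.12896×10⁻⁵ = 389.739 K, so T = 25.6 + 389.739 = 415.339 °C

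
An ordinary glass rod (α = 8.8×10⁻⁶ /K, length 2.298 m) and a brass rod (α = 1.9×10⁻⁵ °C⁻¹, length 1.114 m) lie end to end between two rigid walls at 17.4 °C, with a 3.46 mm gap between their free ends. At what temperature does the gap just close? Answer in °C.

T = 101 °C

α₁L₁ = 2.02224×10⁻⁵ m/K, α₂L₂ = 2.1166×10⁻⁵ m/K → total 4.13884×10⁻⁵ m/K
ΔT = g/(α₁L₁+α₂L₂) = 3.46×10⁻³ / 4.13884×10⁻⁵ = 83.60 K
T = 17.4 + 83.60 = 101.00 °C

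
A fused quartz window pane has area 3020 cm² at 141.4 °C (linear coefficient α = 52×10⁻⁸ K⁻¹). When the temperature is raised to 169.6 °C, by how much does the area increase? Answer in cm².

Area coefficient ≈ 2α; |ΔT| = 28.2 K
ΔA = 2αA₀ΔT = 2(52×10⁻⁸)(3020)(28.2) = 0.0886 cm²

ΔA = 0.0886 cm²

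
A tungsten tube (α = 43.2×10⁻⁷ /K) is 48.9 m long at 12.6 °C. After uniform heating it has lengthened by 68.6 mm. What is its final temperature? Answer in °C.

T = 337 °C

ΔL = αL₀ΔT ⇒ ΔT = ΔL / (αL₀)
ΔT = 68.6×10⁻³ m / (43.2×10⁻⁷ × 48.9 m) = 324.74 K
T = 12.6 + 324.74 = 337.34 °C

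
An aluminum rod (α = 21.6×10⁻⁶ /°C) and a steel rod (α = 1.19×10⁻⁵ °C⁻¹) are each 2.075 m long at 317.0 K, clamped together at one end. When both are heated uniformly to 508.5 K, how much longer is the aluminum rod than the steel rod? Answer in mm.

ΔT = 191.5 K
aluminum: ΔL = 21.6×10⁻⁶ × 2.075 m × 191.5 = 8.5830×10⁻³ m = 8.5830 mm
steel: ΔL = 1.19×10⁻⁵ × 2.075 m × 191.5 = 4.7286×10⁻³ m = 4.7286 mm
difference = 8.5830 − 4.7286 = 3.8544 mm

3.85 mm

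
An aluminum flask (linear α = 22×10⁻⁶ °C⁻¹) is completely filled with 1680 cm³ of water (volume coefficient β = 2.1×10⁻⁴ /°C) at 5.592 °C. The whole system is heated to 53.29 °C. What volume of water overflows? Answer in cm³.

The flask also expands: β_container ≈ 3α = 6.6×10⁻⁵ /K
Net overflow = V₀(β_liq − 3α_cont)ΔT
β − 3α = 2.10×10⁻⁴ − 6.6×10⁻⁵ = 1.44×10⁻⁴ /K; ΔT = 47.698 K
ΔV = 1680 × 1.44×10⁻⁴ × 47.698 = 11.5 cm³

11.5 cm³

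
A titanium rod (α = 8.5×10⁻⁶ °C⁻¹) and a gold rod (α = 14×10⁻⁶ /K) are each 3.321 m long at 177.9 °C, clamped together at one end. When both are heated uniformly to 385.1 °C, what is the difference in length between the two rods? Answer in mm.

ΔT = 207.2 K
titanium: ΔL = 8.5×10⁻⁶ × 3.321 m × 207.2 = 5.8489×10⁻³ m = 5.8489 mm
gold: ΔL = 14×10⁻⁶ × 3.321 m × 207.2 = 9.6336×10⁻³ m = 9.6336 mm
difference = 9.6336 − 5.8489 = 3.7847 mm

3.78 mm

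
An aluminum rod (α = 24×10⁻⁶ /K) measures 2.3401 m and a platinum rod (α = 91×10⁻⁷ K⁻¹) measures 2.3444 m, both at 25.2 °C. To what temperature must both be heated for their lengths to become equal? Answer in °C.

Equal length when α₁L₁ΔT − α₂L₂ΔT = L₂ − L₁ = 4.30×10⁻³ m
α₁L₁ = 5.61624×10⁻⁵, α₂L₂ = 2.133404×10⁻⁵ → Δ(αL) = 3.482836×10⁻⁵ m/K
ΔT = 4.30×10⁻³ / 3.482836×10⁻⁵ = 123.463 K, so T = 25.2 + 123.463 = 148.663 °C

T = 148.7 °C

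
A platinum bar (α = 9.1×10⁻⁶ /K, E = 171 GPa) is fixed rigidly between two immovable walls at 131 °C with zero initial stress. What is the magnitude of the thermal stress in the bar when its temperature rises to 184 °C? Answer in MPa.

σ = 82.5 MPa

Fully constrained: the free strain ε = αΔT is blocked, so σ = Eε = EαΔT.
|ΔT| = 53 K
σ = 171×10⁹ × 9.1×10⁻⁶ × 53 = 8.25×10⁷ Pa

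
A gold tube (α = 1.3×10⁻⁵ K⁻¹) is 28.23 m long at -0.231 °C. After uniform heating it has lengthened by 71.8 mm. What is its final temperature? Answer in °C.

ΔL = αL₀ΔT ⇒ ΔT = ΔL / (αL₀)
ΔT = 71.8×10⁻³ m / (1.3×10⁻⁵ × 28.23 m) = 195.646 K
T = -0.231 + 195.646 = 195.415 °C

T = 195 °C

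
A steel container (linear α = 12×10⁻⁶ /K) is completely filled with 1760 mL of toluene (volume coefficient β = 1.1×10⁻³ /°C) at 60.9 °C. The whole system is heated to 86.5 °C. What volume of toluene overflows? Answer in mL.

The container also expands: β_container ≈ 3α = 3.6×10⁻⁵ /K
Net overflow = V₀(β_liq − 3α_cont)ΔT
β − 3α = 1.10×10⁻³ − 3.6×10⁻⁵ = 1.064×10⁻³ /K; ΔT = 25.6 K
ΔV = 1760 × 1.064×10⁻³ × 25.6 = 47.9 mL

47.9 mL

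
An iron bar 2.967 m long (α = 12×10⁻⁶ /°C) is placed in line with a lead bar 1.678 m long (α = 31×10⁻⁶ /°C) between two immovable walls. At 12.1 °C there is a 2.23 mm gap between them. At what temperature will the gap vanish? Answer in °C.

Gap closes when ΔL₁ + ΔL₂ = 2.23 mm = 2.23×10⁻³ m
(α₁L₁ + α₂L₂)ΔT = g
α₁L₁ + α₂L₂ = 12×10⁻⁶×2.967 + 31×10⁻⁶×1.678 = 8.7622×10⁻⁵ m/K
ΔT = 2.23×10⁻³ / 8.7622×10⁻⁵ = 25.450 K
T = 12.1 + 25.450 = 37.550 °C

T = 37.6 °C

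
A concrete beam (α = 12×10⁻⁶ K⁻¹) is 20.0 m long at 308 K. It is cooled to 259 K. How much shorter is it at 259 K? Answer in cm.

|ΔT| = |259 − 308| = 49 K
ΔL = αL₀ΔT = (12×10⁻⁶)(20.0)(49) = 1.18×10⁻² m

ΔL = 1.18 cm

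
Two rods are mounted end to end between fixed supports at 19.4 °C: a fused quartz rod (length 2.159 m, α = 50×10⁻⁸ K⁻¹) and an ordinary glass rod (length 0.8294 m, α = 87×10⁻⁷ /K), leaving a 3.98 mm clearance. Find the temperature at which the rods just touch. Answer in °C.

α₁L₁ = 1.0795×10⁻⁶ m/K, α₂L₂ = 7.21578×10⁻⁶ m/K → total 8.29528×10⁻⁶ m/K
ΔT = g/(α₁L₁+α₂L₂) = 3.98×10⁻³ / 8.29528×10⁻⁶ = 479.79 K
T = 19.4 + 479.79 = 499.19 °C

T = 499 °C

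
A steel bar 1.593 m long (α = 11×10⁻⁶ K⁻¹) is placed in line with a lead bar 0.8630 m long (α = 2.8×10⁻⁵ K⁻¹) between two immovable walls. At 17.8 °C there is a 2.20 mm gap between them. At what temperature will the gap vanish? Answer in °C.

α₁L₁ = 1.7523×10⁻⁵ m/K, α₂L₂ = 2.4164×10⁻⁵ m/K → total 4.1687×10⁻⁵ m/K
ΔT = g/(α₁L₁+α₂L₂) = 2.20×10⁻³ / 4.1687×10⁻⁵ = 52.774 K
T = 17.8 + 52.774 = 70.574 °C

T = 70.6 °C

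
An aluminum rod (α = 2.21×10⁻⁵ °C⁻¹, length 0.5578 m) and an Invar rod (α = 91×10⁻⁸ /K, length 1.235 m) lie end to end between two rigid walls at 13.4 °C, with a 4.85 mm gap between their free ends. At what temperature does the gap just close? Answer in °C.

Gap closes when ΔL₁ + ΔL₂ = 4.85 mm = 4.85×10⁻³ m
(α₁L₁ + α₂L₂)ΔT = g
α₁L₁ + α₂L₂ = 2.21×10⁻⁵×0.5578 + 91×10⁻⁸×1.235 = 1.345123×10⁻⁵ m/K
ΔT = 4.85×10⁻³ / 1.345123×10⁻⁵ = 360.56 K
T = 13.4 + 360.56 = 373.96 °C

T = 374 °C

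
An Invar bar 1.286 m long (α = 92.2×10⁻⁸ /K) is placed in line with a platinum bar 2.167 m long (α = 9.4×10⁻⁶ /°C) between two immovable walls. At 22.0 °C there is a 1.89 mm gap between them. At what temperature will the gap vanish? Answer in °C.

T = 110 °C

α₁L₁ = 1.185692×10⁻⁶ m/K, α₂L₂ = 2.03698×10⁻⁵ m/K → total 2.1555492×10⁻⁵ m/K
ΔT = g/(α₁L₁+α₂L₂) = 1.89×10⁻³ / 2.1555492×10⁻⁵ = 87.68 K
T = 22.0 + 87.68 = 109.68 °C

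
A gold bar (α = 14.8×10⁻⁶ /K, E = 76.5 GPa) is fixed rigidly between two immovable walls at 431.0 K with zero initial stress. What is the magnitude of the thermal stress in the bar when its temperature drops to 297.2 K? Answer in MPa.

Fully constrained: the free strain ε = αΔT is blocked, so σ = Eε = EαΔT.
|ΔT| = 133.8 K
σ = 76.5×10⁹ × 14.8×10⁻⁶ × 133.8 = 1.51×10⁸ Pa

σ = 151 MPa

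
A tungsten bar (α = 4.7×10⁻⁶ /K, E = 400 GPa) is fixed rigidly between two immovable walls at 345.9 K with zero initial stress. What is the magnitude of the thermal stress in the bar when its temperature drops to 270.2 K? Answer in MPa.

σ = 142 MPa

Fully constrained: the free strain ε = αΔT is blocked, so σ = Eε = EαΔT.
|ΔT| = 75.7 K
σ = 400×10⁹ × 4.7×10⁻⁶ × 75.7 = 1.42×10⁸ Pa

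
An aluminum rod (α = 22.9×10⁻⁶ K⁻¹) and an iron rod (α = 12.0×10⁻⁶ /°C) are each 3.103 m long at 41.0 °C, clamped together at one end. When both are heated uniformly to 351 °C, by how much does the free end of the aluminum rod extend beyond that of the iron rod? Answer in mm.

10.5 mm

ΔT = 310.0 K
aluminum: ΔL = 22.9×10⁻⁶ × 3.103 m × 310.0 = 2.2028×10⁻² m = 22.028 mm
iron: ΔL = 12.0×10⁻⁶ × 3.103 m × 310.0 = 1.1543×10⁻² m = 11.543 mm
difference = 22.028 − 11.543 = 10.485 mm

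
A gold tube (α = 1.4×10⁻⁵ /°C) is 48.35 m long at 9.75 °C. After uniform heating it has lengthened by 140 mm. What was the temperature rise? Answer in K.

ΔT = 207 K

ΔL = αL₀ΔT ⇒ ΔT = ΔL / (αL₀)
ΔT = 140×10⁻³ m / (1.4×10⁻⁵ × 48.35 m) = 206.83 K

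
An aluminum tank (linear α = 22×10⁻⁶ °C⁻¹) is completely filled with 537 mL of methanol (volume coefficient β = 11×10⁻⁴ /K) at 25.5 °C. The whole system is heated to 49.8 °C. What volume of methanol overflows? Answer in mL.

13.5 mL

The tank also expands: β_container ≈ 3α = 6.6×10⁻⁵ /K
Net overflow = V₀(β_liq − 3α_cont)ΔT
β − 3α = 1.10×10⁻³ − 6.6×10⁻⁵ = 1.034×10⁻³ /K; ΔT = 24.3 K
ΔV = 537 × 1.034×10⁻³ × 24.3 = 13.5 mL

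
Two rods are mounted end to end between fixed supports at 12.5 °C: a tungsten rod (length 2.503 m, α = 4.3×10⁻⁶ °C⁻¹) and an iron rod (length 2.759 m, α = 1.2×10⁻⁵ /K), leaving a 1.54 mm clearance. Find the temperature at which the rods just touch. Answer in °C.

Gap closes when ΔL₁ + ΔL₂ = 1.54 mm = 1.54×10⁻³ m
(α₁L₁ + α₂L₂)ΔT = g
α₁L₁ + α₂L₂ = 4.3×10⁻⁶×2.503 + 1.2×10⁻⁵×2.759 = 4.38709×10⁻⁵ m/K
ΔT = 1.54×10⁻³ / 4.38709×10⁻⁵ = 35.103 K
T = 12.5 + 35.103 = 47.603 °C

T = 47.6 °C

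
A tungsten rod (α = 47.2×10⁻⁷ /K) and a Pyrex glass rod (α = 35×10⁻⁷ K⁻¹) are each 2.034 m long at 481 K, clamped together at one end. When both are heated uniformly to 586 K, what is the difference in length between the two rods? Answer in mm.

0.261 mm

ΔT = 105 K
tungsten: ΔL = 47.2×10⁻⁷ × 2.034 m × 105 = 1.0081×10⁻³ m = 1.0081 mm
Pyrex glass: ΔL = 35×10⁻⁷ × 2.034 m × 105 = 7.4749×10⁻⁴ m = 0.74749 mm
difference = 1.0081 − 0.74749 = 0.26061 mm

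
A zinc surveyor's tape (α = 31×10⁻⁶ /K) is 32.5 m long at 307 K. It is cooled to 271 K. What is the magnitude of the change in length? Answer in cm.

|ΔT| = |271 − 307| = 36 K
ΔL = αL₀ΔT = (31×10⁻⁶)(32.5)(36) = 3.63×10⁻² m

ΔL = 3.63 cm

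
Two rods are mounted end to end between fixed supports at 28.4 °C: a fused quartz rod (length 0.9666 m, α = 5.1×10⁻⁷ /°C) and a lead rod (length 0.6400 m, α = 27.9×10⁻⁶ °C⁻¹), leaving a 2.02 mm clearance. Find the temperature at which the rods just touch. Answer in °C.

T = 138 °C

α₁L₁ = 4.92966×10⁻⁷ m/K, α₂L₂ = 1.7856×10⁻⁵ m/K → total 1.8348966×10⁻⁵ m/K
ΔT = g/(α₁L₁+α₂L₂) = 2.02×10⁻³ / 1.8348966×10⁻⁵ = 110.09 K
T = 28.4 + 110.09 = 138.49 °C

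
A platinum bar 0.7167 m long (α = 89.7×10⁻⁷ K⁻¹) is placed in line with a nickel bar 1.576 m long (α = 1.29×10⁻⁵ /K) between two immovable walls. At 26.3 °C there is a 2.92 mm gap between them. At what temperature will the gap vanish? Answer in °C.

Gap closes when ΔL₁ + ΔL₂ = 2.92 mm = 2.92×10⁻³ m
(α₁L₁ + α₂L₂)ΔT = g
α₁L₁ + α₂L₂ = 89.7×10⁻⁷×0.7167 + 1.29×10⁻⁵×1.576 = 2.6759199×10⁻⁵ m/K
ΔT = 2.92×10⁻³ / 2.6759199×10⁻⁵ = 109.12 K
T = 26.3 + 109.12 = 135.42 °C

T = 135 °C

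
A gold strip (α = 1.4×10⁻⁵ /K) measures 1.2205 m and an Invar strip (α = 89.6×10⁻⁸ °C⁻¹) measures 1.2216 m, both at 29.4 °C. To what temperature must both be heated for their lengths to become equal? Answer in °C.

L₁(1 + α₁ΔT) = L₂(1 + α₂ΔT) ⇒ ΔT = (L₂ − L₁)/(α₁L₁ − α₂L₂)
L₂ − L₁ = 1.2216 − 1.2205 = 1.10×10⁻³ m
α₁L₁ − α₂L₂ = 1.4×10⁻⁵×1.2205 − 89.6×10⁻⁸×1.2216 = 1.59924464×10⁻⁵ m/K
ΔT = 1.10×10⁻³ / 1.59924464×10⁻⁵ = 68.7825 K
T = 29.4 + 68.7825 = 98.1825 °C

T = 98.18 °C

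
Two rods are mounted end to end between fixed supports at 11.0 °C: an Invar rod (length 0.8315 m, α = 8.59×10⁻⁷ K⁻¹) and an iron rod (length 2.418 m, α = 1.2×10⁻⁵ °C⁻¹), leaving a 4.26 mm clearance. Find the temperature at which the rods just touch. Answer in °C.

α₁L₁ = 7.142585×10⁻⁷ m/K, α₂L₂ = 2.9016×10⁻⁵ m/K → total 2.97302585×10⁻⁵ m/K
ΔT = g/(α₁L₁+α₂L₂) = 4.26×10⁻³ / 2.97302585×10⁻⁵ = 143.29 K
T = 11.0 + 143.29 = 154.29 °C

T = 154 °C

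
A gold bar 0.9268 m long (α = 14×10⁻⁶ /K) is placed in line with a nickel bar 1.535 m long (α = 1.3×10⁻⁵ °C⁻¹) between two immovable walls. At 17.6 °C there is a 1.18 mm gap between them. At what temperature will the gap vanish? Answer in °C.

T = 53.4 °C

Gap closes when ΔL₁ + ΔL₂ = 1.18 mm = 1.18×10⁻³ m
(α₁L₁ + α₂L₂)ΔT = g
α₁L₁ + α₂L₂ = 14×10⁻⁶×0.9268 + 1.3×10⁻⁵×1.535 = 3.29302×10⁻⁵ m/K
ΔT = 1.18×10⁻³ / 3.29302×10⁻⁵ = 35.833 K
T = 17.6 + 35.833 = 53.433 °C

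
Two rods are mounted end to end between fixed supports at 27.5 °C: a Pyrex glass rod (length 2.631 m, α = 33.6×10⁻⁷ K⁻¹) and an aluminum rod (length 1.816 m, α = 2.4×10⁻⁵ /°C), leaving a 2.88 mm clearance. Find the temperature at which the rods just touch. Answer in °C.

Gap closes when ΔL₁ + ΔL₂ = 2.88 mm = 2.88×10⁻³ m
(α₁L₁ + α₂L₂)ΔT = g
α₁L₁ + α₂L₂ = 33.6×10⁻⁷×2.631 + 2.4×10⁻⁵×1.816 = 5.242416×10⁻⁵ m/K
ΔT = 2.88×10⁻³ / 5.242416×10⁻⁵ = 54.937 K
T = 27.5 + 54.937 = 82.437 °C

T = 82.4 °C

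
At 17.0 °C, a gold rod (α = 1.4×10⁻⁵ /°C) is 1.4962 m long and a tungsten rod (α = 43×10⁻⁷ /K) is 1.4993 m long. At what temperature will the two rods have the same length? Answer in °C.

T = 230.8 °C

L₁(1 + α₁ΔT) = L₂(1 + α₂ΔT) ⇒ ΔT = (L₂ − L₁)/(α₁L₁ − α₂L₂)
L₂ − L₁ = 1.4993 − 1.4962 = 3.10×10⁻³ m
α₁L₁ − α₂L₂ = 1.4×10⁻⁵×1.4962 − 43×10⁻⁷×1.4993 = 1.449981×10⁻⁵ m/K
ΔT = 3.10×10⁻³ / 1.449981×10⁻⁵ = 213.796 K
T = 17.0 + 213.796 = 230.796 °C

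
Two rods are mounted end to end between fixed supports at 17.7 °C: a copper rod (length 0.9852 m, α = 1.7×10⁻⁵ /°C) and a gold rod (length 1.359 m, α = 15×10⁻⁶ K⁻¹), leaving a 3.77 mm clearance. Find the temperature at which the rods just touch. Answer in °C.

Gap closes when ΔL₁ + ΔL₂ = 3.77 mm = 3.77×10⁻³ m
(α₁L₁ + α₂L₂)ΔT = g
α₁L₁ + α₂L₂ = 1.7×10⁻⁵×0.9852 + 15×10⁻⁶×1.359 = 3.71334×10⁻⁵ m/K
ΔT = 3.77×10⁻³ / 3.71334×10⁻⁵ = 101.53 K
T = 17.7 + 101.53 = 119.23 °C

T = 119 °C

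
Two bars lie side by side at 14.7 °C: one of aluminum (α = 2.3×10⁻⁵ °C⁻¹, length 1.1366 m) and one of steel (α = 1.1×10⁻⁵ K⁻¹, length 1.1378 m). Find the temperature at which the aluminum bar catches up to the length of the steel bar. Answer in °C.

T = 102.8 °C

L₁(1 + α₁ΔT) = L₂(1 + α₂ΔT) ⇒ ΔT = (L₂ − L₁)/(α₁L₁ − α₂L₂)
L₂ − L₁ = 1.1378 − 1.1366 = 1.20×10⁻³ m
α₁L₁ − α₂L₂ = 2.3×10⁻⁵×1.1366 − 1.1×10⁻⁵×1.1378 = 1.3626×10⁻⁵ m/K
ΔT = 1.20×10⁻³ / 1.3626×10⁻⁵ = 88.067 K
T = 14.7 + 88.067 = 102.767 °C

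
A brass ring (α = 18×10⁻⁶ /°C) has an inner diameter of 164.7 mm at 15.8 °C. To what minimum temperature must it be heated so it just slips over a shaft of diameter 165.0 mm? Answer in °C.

T = 117 °C

Required Δd = 165.0 − 164.7 = 0.3 mm
Δd = αd₀ΔT ⇒ ΔT = Δd/(αd₀) = 0.3 / (18×10⁻⁶ × 164.7) = 101.19 K
T_min = 15.8 + 101.19 = 116.99 °C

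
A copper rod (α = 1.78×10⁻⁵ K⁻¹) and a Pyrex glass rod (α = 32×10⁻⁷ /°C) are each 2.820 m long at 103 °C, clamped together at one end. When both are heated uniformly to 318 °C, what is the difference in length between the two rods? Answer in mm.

8.85 mm

ΔT = 215 K
copper: ΔL = 1.78×10⁻⁵ × 2.820 m × 215 = 1.0792×10⁻² m = 10.792 mm
Pyrex glass: ΔL = 32×10⁻⁷ × 2.820 m × 215 = 1.9402×10⁻³ m = 1.9402 mm
difference = 10.792 − 1.9402 = 8.8518 mm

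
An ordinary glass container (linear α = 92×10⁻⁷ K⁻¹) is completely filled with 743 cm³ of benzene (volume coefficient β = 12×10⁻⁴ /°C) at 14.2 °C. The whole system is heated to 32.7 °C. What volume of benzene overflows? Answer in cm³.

16.1 cm³

The container also expands: β_container ≈ 3α = 2.76×10⁻⁵ /K
Net overflow = V₀(β_liq − 3α_cont)ΔT
β − 3α = 1.20×10⁻³ − 2.76×10⁻⁵ = 1.1724×10⁻³ /K; ΔT = 18.5 K
ΔV = 743 × 1.1724×10⁻³ × 18.5 = 16.1 cm³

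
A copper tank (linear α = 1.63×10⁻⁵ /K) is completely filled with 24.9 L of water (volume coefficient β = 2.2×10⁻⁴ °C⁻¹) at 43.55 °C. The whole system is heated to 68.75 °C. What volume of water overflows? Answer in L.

The tank also expands: β_container ≈ 3α = 4.89×10⁻⁵ /K
Net overflow = V₀(β_liq − 3α_cont)ΔT
β − 3α = 2.20×10⁻⁴ − 4.89×10⁻⁵ = 1.711×10⁻⁴ /K; ΔT = 25.20 K
ΔV = 24.9 × 1.711×10⁻⁴ × 25.20 = 0.107 L

0.107 L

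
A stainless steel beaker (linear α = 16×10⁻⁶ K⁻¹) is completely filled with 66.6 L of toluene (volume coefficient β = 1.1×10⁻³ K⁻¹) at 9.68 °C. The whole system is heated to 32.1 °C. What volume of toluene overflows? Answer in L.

1.57 L

The beaker also expands: β_container ≈ 3α = 4.8×10⁻⁵ /K
Net overflow = V₀(β_liq − 3α_cont)ΔT
β − 3α = 1.10×10⁻³ − 4.8×10⁻⁵ = 1.052×10⁻³ /K; ΔT = 22.42 K
ΔV = 66.6 × 1.052×10⁻³ × 22.42 = 1.57 L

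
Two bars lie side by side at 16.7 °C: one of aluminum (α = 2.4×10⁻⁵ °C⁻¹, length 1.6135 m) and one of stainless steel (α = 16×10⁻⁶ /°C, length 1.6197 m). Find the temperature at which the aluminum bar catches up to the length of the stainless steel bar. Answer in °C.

T = 500.7 °C

Equal length when α₁L₁ΔT − α₂L₂ΔT = L₂ − L₁ = 6.20×10⁻³ m
α₁L₁ = 3.8724×10⁻⁵, α₂L₂ = 2.59152×10⁻⁵ → Δ(αL) = 1.28088×10⁻⁵ m/K
ΔT = 6.20×10⁻³ / 1.28088×10⁻⁵ = 484.042 K, so T = 16.7 + 484.042 = 500.742 °C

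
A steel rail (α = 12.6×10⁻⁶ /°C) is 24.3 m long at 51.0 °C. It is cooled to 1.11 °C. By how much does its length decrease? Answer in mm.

|ΔT| = |1.11 − 51.0| = 49.89 K
ΔL = αL₀ΔT = (12.6×10⁻⁶)(24.3)(49.89) = 1.53×10⁻² m

ΔL = 15.3 mm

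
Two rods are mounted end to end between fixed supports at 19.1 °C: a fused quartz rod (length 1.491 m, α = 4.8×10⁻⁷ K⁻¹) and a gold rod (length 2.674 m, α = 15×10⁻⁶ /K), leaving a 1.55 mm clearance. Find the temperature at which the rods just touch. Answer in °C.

T = 57.1 °C

α₁L₁ = 7.1568×10⁻⁷ m/K, α₂L₂ = 4.011×10⁻⁵ m/K → total 4.082568×10⁻⁵ m/K
ΔT = g/(α₁L₁+α₂L₂) = 1.55×10⁻³ / 4.082568×10⁻⁵ = 37.966 K
T = 19.1 + 37.966 = 57.066 °C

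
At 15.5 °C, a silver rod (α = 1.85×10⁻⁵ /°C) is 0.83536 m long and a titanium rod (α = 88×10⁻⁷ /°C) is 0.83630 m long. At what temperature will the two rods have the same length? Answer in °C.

Equal length when α₁L₁ΔT − α₂L₂ΔT = L₂ − L₁ = 9.40×10⁻⁴ m
α₁L₁ = 1.545416×10⁻⁵, α₂L₂ = 7.35944×10⁻⁶ → Δ(αL) = 8.09472×10⁻⁶ m/K
ΔT = 9.40×10⁻⁴ / 8.09472×10⁻⁶ = 116.125 K, so T = 15.5 + 116.125 = 131.625 °C

T = 131.6 °C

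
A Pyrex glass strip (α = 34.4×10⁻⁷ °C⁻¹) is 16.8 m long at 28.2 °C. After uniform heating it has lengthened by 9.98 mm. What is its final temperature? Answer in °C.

ΔL = αL₀ΔT ⇒ ΔT = ΔL / (αL₀)
ΔT = 9.98×10⁻³ m / (34.4×10⁻⁷ × 16.8 m) = 172.69 K
T = 28.2 + 172.69 = 200.89 °C

T = 201 °C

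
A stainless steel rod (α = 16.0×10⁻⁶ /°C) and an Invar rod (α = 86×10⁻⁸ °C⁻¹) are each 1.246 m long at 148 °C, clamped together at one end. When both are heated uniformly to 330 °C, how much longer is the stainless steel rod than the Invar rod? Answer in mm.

3.43 mm

ΔT = 182 K
stainless steel: ΔL = 16.0×10⁻⁶ × 1.246 m × 182 = 3.6284×10⁻³ m = 3.6284 mm
Invar: ΔL = 86×10⁻⁸ × 1.246 m × 182 = 1.9502×10⁻⁴ m = 0.19502 mm
difference = 3.6284 − 0.19502 = 3.43338 mm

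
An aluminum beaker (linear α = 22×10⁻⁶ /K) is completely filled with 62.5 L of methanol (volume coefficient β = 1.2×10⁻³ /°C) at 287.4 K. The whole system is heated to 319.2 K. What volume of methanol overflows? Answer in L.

The beaker also expands: β_container ≈ 3α = 6.6×10⁻⁵ /K
Net overflow = V₀(β_liq − 3α_cont)ΔT
β − 3α = 1.20×10⁻³ − 6.6×10⁻⁵ = 1.134×10⁻³ /K; ΔT = 31.8 K
ΔV = 62.5 × 1.134×10⁻³ × 31.8 = 2.25 L

2.25 L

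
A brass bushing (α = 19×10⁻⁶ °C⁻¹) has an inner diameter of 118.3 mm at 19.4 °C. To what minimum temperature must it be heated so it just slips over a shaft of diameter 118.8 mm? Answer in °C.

T = 242 °C

Required Δd = 118.8 − 118.3 = 0.5 mm
Δd = αd₀ΔT ⇒ ΔT = Δd/(αd₀) = 0.5 / (19×10⁻⁶ × 118.3) = 222.45 K
T_min = 19.4 + 222.45 = 241.85 °C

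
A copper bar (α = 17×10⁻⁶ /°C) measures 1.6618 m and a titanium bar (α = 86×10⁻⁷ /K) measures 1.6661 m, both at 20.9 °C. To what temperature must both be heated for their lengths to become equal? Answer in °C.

T = 329.8 °C

L₁(1 + α₁ΔT) = L₂(1 + α₂ΔT) ⇒ ΔT = (L₂ − L₁)/(α₁L₁ − α₂L₂)
L₂ − L₁ = 1.6661 − 1.6618 = 4.30×10⁻³ m
α₁L₁ − α₂L₂ = 17×10⁻⁶×1.6618 − 86×10⁻⁷×1.6661 = 1.392214×10⁻⁵ m/K
ΔT = 4.30×10⁻³ / 1.392214×10⁻⁵ = 308.861 K
T = 20.9 + 308.861 = 329.761 °C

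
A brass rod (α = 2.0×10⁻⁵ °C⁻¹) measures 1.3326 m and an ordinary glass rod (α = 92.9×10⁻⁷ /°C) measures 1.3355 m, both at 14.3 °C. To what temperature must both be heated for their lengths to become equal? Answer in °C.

T = 217.9 °C

L₁(1 + α₁ΔT) = L₂(1 + α₂ΔT) ⇒ ΔT = (L₂ − L₁)/(α₁L₁ − α₂L₂)
L₂ − L₁ = 1.3355 − 1.3326 = 2.90×10⁻³ m
α₁L₁ − α₂L₂ = 2.0×10⁻⁵×1.3326 − 92.9×10⁻⁷×1.3355 = 1.4245205×10⁻⁵ m/K
ΔT = 2.90×10⁻³ / 1.4245205×10⁻⁵ = 203.577 K
T = 14.3 + 203.577 = 217.877 °C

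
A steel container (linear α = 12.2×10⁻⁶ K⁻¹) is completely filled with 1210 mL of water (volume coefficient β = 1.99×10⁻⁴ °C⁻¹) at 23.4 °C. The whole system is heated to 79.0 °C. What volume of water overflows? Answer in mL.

The container also expands: β_container ≈ 3α = 3.66×10⁻⁵ /K
Net overflow = V₀(β_liq − 3α_cont)ΔT
β − 3α = 1.99×10⁻⁴ − 3.66×10⁻⁵ = 1.624×10⁻⁴ /K; ΔT = 55.6 K
ΔV = 1210 × 1.624×10⁻⁴ × 55.6 = 10.9 mL

10.9 mL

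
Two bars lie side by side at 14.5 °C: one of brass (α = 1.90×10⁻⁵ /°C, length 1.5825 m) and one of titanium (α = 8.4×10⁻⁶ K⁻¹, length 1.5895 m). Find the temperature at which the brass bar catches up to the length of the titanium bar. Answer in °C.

Equal length when α₁L₁ΔT − α₂L₂ΔT = L₂ − L₁ = 7.00×10⁻³ m
α₁L₁ = 3.00675×10⁻⁵, α₂L₂ = 1.33518×10⁻⁵ → Δ(αL) = 1.67157×10⁻⁵ m/K
ΔT = 7.00×10⁻³ / 1.67157×10⁻⁵ = 418.768 K, so T = 14.5 + 418.768 = 433.268 °C

T = 433.3 °C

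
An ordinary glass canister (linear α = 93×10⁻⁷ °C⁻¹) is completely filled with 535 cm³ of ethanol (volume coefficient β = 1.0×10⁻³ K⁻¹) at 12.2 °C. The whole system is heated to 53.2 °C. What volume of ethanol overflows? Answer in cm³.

The canister also expands: β_container ≈ 3α = 2.79×10⁻⁵ /K
Net overflow = V₀(β_liq − 3α_cont)ΔT
β − 3α = 1.00×10⁻³ − 2.79×10⁻⁵ = 9.721×10⁻⁴ /K; ΔT = 41.0 K
ΔV = 535 × 9.721×10⁻⁴ × 41.0 = 21.3 cm³

21.3 cm³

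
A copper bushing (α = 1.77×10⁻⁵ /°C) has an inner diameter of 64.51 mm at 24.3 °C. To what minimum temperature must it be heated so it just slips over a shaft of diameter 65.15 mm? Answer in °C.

Required Δd = 65.15 − 64.51 = 0.64 mm
Δd = αd₀ΔT ⇒ ΔT = Δd/(αd₀) = 0.64 / (1.77×10⁻⁵ × 64.51) = 560.51 K
T_min = 24.3 + 560.51 = 584.81 °C

T = 585 °C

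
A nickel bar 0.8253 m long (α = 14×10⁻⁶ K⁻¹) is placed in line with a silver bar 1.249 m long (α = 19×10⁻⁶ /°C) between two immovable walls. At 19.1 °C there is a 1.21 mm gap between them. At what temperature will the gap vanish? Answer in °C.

T = 53.4 °C

Gap closes when ΔL₁ + ΔL₂ = 1.21 mm = 1.21×10⁻³ m
(α₁L₁ + α₂L₂)ΔT = g
α₁L₁ + α₂L₂ = 14×10⁻⁶×0.8253 + 19×10⁻⁶×1.249 = 3.52852×10⁻⁵ m/K
ΔT = 1.21×10⁻³ / 3.52852×10⁻⁵ = 34.292 K
T = 19.1 + 34.292 = 53.392 °C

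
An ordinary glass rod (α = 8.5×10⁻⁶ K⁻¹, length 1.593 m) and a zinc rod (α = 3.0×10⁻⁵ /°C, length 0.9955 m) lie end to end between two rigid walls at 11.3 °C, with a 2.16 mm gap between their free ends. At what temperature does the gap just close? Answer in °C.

T = 61.1 °C

α₁L₁ = 1.35405×10⁻⁵ m/K, α₂L₂ = 2.9865×10⁻⁵ m/K → total 4.34055×10⁻⁵ m/K
ΔT = g/(α₁L₁+α₂L₂) = 2.16×10⁻³ / 4.34055×10⁻⁵ = 49.763 K
T = 11.3 + 49.763 = 61.063 °C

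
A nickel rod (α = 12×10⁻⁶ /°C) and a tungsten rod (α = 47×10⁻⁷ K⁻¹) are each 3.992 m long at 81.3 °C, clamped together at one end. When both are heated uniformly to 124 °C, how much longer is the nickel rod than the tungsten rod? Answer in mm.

ΔT = 42.7 K
nickel: ΔL = 12×10⁻⁶ × 3.992 m × 42.7 = 2.0455×10⁻³ m = 2.0455 mm
tungsten: ΔL = 47×10⁻⁷ × 3.992 m × 42.7 = 8.0115×10⁻⁴ m = 0.80115 mm
difference = 2.0455 − 0.80115 = 1.24435 mm

1.24 mm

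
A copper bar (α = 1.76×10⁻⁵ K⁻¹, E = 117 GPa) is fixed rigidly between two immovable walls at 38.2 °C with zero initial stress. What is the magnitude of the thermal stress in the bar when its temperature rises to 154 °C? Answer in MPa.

σ = 238 MPa

Fully constrained: the free strain ε = αΔT is blocked, so σ = Eε = EαΔT.
|ΔT| = 115.8 K
σ = 117×10⁹ × 1.76×10⁻⁵ × 115.8 = 2.38×10⁸ Pa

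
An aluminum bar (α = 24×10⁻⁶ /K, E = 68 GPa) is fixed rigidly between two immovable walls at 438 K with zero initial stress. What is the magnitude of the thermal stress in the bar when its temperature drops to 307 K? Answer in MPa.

σ = 214 MPa

Fully constrained: the free strain ε = αΔT is blocked, so σ = Eε = EαΔT.
|ΔT| = 131 K
σ = 68.0×10⁹ × 24×10⁻⁶ × 131 = 2.14×10⁸ Pa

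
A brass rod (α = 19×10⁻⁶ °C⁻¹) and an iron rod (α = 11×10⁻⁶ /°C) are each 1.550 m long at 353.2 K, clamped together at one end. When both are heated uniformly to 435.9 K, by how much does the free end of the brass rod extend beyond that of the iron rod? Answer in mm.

ΔT = 82.7 K
brass: ΔL = 19×10⁻⁶ × 1.550 m × 82.7 = 2.4355×10⁻³ m = 2.4355 mm
iron: ΔL = 11×10⁻⁶ × 1.550 m × 82.7 = 1.4100×10⁻³ m = 1.4100 mm
difference = 2.4355 − 1.4100 = 1.0255 mm

1.03 mm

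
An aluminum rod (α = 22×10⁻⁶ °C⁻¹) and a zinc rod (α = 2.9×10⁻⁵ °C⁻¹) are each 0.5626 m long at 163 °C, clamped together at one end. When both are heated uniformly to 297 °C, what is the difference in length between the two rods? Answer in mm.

ΔT = 134 K
aluminum: ΔL = 22×10⁻⁶ × 0.5626 m × 134 = 1.6585×10⁻³ m = 1.6585 mm
zinc: ΔL = 2.9×10⁻⁵ × 0.5626 m × 134 = 2.1863×10⁻³ m = 2.1863 mm
difference = 2.1863 − 1.6585 = 0.5278 mm

0.528 mm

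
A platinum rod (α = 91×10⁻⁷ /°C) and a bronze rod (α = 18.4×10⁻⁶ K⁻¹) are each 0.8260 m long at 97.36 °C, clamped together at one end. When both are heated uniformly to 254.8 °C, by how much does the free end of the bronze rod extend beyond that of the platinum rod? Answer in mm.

1.21 mm

ΔT = 157.44 K
platinum: ΔL = 91×10⁻⁷ × 0.8260 m × 157.44 = 1.1834×10⁻³ m = 1.1834 mm
bronze: ΔL = 18.4×10⁻⁶ × 0.8260 m × 157.44 = 2.3928×10⁻³ m = 2.3928 mm
difference = 2.3928 − 1.1834 = 1.2094 mm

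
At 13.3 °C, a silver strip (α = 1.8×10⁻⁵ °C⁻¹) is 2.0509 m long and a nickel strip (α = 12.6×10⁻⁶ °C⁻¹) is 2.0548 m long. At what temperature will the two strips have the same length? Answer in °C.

T = 367.0 °C

Equal length when α₁L₁ΔT − α₂L₂ΔT = L₂ − L₁ = 3.90×10⁻³ m
α₁L₁ = 3.69162×10⁻⁵, α₂L₂ = 2.589048×10⁻⁵ → Δ(αL) = 1.102572×10⁻⁵ m/K
ΔT = 3.90×10⁻³ / 1.102572×10⁻⁵ = 353.718 K, so T = 13.3 + 353.718 = 367.018 °C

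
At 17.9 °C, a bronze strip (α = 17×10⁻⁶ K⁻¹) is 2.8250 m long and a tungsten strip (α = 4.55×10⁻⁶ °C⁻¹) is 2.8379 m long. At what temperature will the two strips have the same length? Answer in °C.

L₁(1 + α₁ΔT) = L₂(1 + α₂ΔT) ⇒ ΔT = (L₂ − L₁)/(α₁L₁ − α₂L₂)
L₂ − L₁ = 2.8379 − 2.8250 = 1.29×10⁻² m
α₁L₁ − α₂L₂ = 17×10⁻⁶×2.8250 − 4.55×10⁻⁶×2.8379 = 3.5112555×10⁻⁵ m/K
ΔT = 1.29×10⁻² / 3.5112555×10⁻⁵ = 367.390 K
T = 17.9 + 367.390 = 385.290 °C

T = 385.3 °C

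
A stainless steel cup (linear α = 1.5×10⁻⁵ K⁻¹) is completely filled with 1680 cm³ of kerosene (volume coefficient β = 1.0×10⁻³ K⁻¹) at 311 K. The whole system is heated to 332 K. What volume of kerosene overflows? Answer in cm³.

The cup also expands: β_container ≈ 3α = 4.5×10⁻⁵ /K
Net overflow = V₀(β_liq − 3α_cont)ΔT
β − 3α = 1.00×10⁻³ − 4.5×10⁻⁵ = 9.55×10⁻⁴ /K; ΔT = 21 K
ΔV = 1680 × 9.55×10⁻⁴ × 21 = 33.7 cm³

33.7 cm³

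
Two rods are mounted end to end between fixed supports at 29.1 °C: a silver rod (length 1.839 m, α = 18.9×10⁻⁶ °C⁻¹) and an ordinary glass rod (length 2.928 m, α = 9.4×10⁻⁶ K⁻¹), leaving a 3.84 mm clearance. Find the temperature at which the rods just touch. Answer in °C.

T = 90.8 °C

Gap closes when ΔL₁ + ΔL₂ = 3.84 mm = 3.84×10⁻³ m
(α₁L₁ + α₂L₂)ΔT = g
α₁L₁ + α₂L₂ = 18.9×10⁻⁶×1.839 + 9.4×10⁻⁶×2.928 = 6.22803×10⁻⁵ m/K
ΔT = 3.84×10⁻³ / 6.22803×10⁻⁵ = 61.657 K
T = 29.1 + 61.657 = 90.757 °C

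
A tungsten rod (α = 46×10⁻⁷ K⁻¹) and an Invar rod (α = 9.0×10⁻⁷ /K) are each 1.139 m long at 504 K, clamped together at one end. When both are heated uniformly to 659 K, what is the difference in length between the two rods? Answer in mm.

0.653 mm

ΔT = 155 K
tungsten: ΔL = 46×10⁻⁷ × 1.139 m × 155 = 8.1211×10⁻⁴ m = 0.81211 mm
Invar: ΔL = 9.0×10⁻⁷ × 1.139 m × 155 = 1.5889×10⁻⁴ m = 0.15889 mm
difference = 0.81211 − 0.15889 = 0.65322 mm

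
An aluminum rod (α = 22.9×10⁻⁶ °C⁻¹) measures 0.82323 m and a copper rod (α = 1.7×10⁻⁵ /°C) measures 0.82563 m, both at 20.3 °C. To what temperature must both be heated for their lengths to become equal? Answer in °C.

T = 518.6 °C

Equal length when α₁L₁ΔT − α₂L₂ΔT = L₂ − L₁ = 2.40×10⁻³ m
α₁L₁ = 1.8851967×10⁻⁵, α₂L₂ = 1.403571×10⁻⁵ → Δ(αL) = 4.816257×10⁻⁶ m/K
ΔT = 2.40×10⁻³ / 4.816257×10⁻⁶ = 498.312 K, so T = 20.3 + 498.312 = 518.612 °C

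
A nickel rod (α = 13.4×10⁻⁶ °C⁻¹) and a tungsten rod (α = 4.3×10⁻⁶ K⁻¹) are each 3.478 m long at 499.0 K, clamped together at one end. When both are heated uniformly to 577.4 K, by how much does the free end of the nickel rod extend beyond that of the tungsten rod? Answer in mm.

2.48 mm

ΔT = 78.4 K
nickel: ΔL = 13.4×10⁻⁶ × 3.478 m × 78.4 = 3.6538×10⁻³ m = 3.6538 mm
tungsten: ΔL = 4.3×10⁻⁶ × 3.478 m × 78.4 = 1.1725×10⁻³ m = 1.1725 mm
difference = 3.6538 − 1.1725 = 2.4813 mm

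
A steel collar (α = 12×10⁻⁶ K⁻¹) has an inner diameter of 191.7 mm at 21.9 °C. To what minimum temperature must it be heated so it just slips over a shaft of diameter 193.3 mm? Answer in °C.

Required Δd = 193.3 − 191.7 = 1.6 mm
Δd = αd₀ΔT ⇒ ΔT = Δd/(αd₀) = 1.6 / (12×10⁻⁶ × 191.7) = 695.53 K
T_min = 21.9 + 695.53 = 717.43 °C

T = 717 °C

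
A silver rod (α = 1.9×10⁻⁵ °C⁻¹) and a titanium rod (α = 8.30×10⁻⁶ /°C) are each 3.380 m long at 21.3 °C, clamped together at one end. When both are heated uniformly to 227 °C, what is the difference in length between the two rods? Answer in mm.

ΔT = 205.7 K
silver: ΔL = 1.9×10⁻⁵ × 3.380 m × 205.7 = 1.3210×10⁻² m = 13.210 mm
titanium: ΔL = 8.30×10⁻⁶ × 3.380 m × 205.7 = 5.7707×10⁻³ m = 5.7707 mm
difference = 13.210 − 5.7707 = 7.4393 mm

7.44 mm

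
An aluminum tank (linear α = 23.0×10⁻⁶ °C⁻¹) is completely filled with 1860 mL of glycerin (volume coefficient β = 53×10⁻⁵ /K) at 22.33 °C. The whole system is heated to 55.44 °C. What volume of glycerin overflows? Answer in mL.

The tank also expands: β_container ≈ 3α = 6.9×10⁻⁵ /K
Net overflow = V₀(β_liq − 3α_cont)ΔT
β − 3α = 5.30×10⁻⁴ − 6.9×10⁻⁵ = 4.61×10⁻⁴ /K; ΔT = 33.11 K
ΔV = 1860 × 4.61×10⁻⁴ × 33.11 = 28.4 mL

28.4 mL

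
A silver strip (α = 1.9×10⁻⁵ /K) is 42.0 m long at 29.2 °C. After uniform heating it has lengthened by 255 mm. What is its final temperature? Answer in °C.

T = 349 °C

ΔL = αL₀ΔT ⇒ ΔT = ΔL / (αL₀)
ΔT = 255×10⁻³ m / (1.9×10⁻⁵ × 42.0 m) = 319.55 K
T = 29.2 + 319.55 = 348.75 °C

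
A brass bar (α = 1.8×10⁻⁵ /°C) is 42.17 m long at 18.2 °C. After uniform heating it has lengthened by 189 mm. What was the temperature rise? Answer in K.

ΔT = 249 K

ΔL = αL₀ΔT ⇒ ΔT = ΔL / (αL₀)
ΔT = 189×10⁻³ m / (1.8×10⁻⁵ × 42.17 m) = 248.99 K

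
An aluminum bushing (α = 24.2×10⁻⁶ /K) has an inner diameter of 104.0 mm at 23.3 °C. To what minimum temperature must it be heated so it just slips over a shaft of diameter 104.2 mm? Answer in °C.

Required Δd = 104.2 − 104.0 = 0.2 mm
Δd = αd₀ΔT ⇒ ΔT = Δd/(αd₀) = 0.2 / (24.2×10⁻⁶ × 104.0) = 79.47 K
T_min = 23.3 + 79.47 = 102.77 °C

T = 103 °C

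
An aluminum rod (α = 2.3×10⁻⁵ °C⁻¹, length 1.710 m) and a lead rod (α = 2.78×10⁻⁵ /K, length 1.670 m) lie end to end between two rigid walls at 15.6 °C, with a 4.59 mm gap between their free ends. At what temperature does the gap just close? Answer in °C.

α₁L₁ = 3.933×10⁻⁵ m/K, α₂L₂ = 4.6426×10⁻⁵ m/K → total 8.5756×10⁻⁵ m/K
ΔT = g/(α₁L₁+α₂L₂) = 4.59×10⁻³ / 8.5756×10⁻⁵ = 53.524 K
T = 15.6 + 53.524 = 69.124 °C

T = 69.1 °C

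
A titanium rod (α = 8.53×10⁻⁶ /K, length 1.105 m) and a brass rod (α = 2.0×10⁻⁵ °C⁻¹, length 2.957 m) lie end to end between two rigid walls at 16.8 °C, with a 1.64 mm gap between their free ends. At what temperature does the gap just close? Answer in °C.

Gap closes when ΔL₁ + ΔL₂ = 1.64 mm = 1.64×10⁻³ m
(α₁L₁ + α₂L₂)ΔT = g
α₁L₁ + α₂L₂ = 8.53×10⁻⁶×1.105 + 2.0×10⁻⁵×2.957 = 6.856565×10⁻⁵ m/K
ΔT = 1.64×10⁻³ / 6.856565×10⁻⁵ = 23.919 K
T = 16.8 + 23.919 = 40.719 °C

T = 40.7 °C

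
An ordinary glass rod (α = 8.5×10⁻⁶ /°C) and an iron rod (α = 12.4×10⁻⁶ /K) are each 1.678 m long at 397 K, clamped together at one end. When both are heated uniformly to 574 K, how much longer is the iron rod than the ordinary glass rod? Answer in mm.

1.16 mm

ΔT = 177 K
ordinary glass: ΔL = 8.5×10⁻⁶ × 1.678 m × 177 = 2.5246×10⁻³ m = 2.5246 mm
iron: ΔL = 12.4×10⁻⁶ × 1.678 m × 177 = 3.6829×10⁻³ m = 3.6829 mm
difference = 3.6829 − 2.5246 = 1.1583 mm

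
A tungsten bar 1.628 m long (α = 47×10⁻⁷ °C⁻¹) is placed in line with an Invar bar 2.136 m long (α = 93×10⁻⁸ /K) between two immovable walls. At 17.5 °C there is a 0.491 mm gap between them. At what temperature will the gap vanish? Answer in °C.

T = 68.4 °C

α₁L₁ = 7.6516×10⁻⁶ m/K, α₂L₂ = 1.98648×10⁻⁶ m/K → total 9.63808×10⁻⁶ m/K
ΔT = g/(α₁L₁+α₂L₂) = 4.91×10⁻⁴ / 9.63808×10⁻⁶ = 50.944 K
T = 17.5 + 50.944 = 68.444 °C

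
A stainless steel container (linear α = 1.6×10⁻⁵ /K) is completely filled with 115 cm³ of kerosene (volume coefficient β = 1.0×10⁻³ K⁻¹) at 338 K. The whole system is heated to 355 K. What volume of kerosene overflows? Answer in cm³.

The container also expands: β_container ≈ 3α = 4.8×10⁻⁵ /K
Net overflow = V₀(β_liq − 3α_cont)ΔT
β − 3α = 1.00×10⁻³ − 4.8×10⁻⁵ = 9.52×10⁻⁴ /K; ΔT = 17 K
ΔV = 115 × 9.52×10⁻⁴ × 17 = 1.86 cm³

1.86 cm³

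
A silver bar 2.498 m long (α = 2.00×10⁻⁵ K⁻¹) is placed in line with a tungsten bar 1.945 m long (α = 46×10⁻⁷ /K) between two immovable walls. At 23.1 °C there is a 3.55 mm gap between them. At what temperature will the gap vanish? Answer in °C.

Gap closes when ΔL₁ + ΔL₂ = 3.55 mm = 3.55×10⁻³ m
(α₁L₁ + α₂L₂)ΔT = g
α₁L₁ + α₂L₂ = 2.00×10⁻⁵×2.498 + 46×10⁻⁷×1.945 = 5.8907×10⁻⁵ m/K
ΔT = 3.55×10⁻³ / 5.8907×10⁻⁵ = 60.264 K
T = 23.1 + 60.264 = 83.364 °C

T = 83.4 °C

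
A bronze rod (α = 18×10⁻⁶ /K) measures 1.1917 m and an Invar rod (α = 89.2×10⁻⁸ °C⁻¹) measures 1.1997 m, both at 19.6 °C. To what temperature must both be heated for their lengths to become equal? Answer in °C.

T = 412.1 °C

Equal length when α₁L₁ΔT − α₂L₂ΔT = L₂ − L₁ = 8.00×10⁻³ m
α₁L₁ = 2.14506×10⁻⁵, α₂L₂ = 1.0701324×10⁻⁶ → Δ(αL) = 2.03804676×10⁻⁵ m/K
ΔT = 8.00×10⁻³ / 2.03804676×10⁻⁵ = 392.533 K, so T = 19.6 + 392.533 = 412.133 °C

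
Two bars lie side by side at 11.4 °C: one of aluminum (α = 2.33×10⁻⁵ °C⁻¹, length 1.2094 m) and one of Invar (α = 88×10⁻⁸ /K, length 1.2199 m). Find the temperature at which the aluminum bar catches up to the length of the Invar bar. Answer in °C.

T = 398.8 °C

L₁(1 + α₁ΔT) = L₂(1 + α₂ΔT) ⇒ ΔT = (L₂ − L₁)/(α₁L₁ − α₂L₂)
L₂ − L₁ = 1.2199 − 1.2094 = 1.05×10⁻² m
α₁L₁ − α₂L₂ = 2.33×10⁻⁵×1.2094 − 88×10⁻⁸×1.2199 = 2.7105508×10⁻⁵ m/K
ΔT = 1.05×10⁻² / 2.7105508×10⁻⁵ = 387.375 K
T = 11.4 + 387.375 = 398.775 °C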